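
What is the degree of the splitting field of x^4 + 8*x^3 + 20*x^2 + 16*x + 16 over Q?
The degree of the splitting field over Q equals the order of the Galois group, so first determine the group. The polynomial is an irreducible quartic over Q and its discriminant is 589824 = 768^2, a perfect square, so the Galois group is contained in A_4. The resolvent cubic y^3 - 20*y^2 + 64*y splits completely over Q, which gives the Klein four-group V_4. The Galois group V_4 (4T2) has order 4, so the splitting field has degree 4 over Q.

4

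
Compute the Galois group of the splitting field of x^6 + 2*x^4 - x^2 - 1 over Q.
6T4: A_4

The polynomial f is an irreducible sextic over Q, so G = Gal(f/Q) is one of the 16 transitive subgroups 6T1, ..., 6T16 of S_6. The discriminant of f is 153664 = 392^2, a perfect square, so G is contained in A_6. The transitive groups of degree 6 contained in A_6 are: A_4 (6T4, order 12), S_4 (6T7, order 24), (C_3 x C_3) : C_4 (6T10, order 36), PSL(2,5) (6T12, order 60), A_6 (6T15, order 360). By Dedekind's theorem, for a prime p not dividing disc(f) the degrees of the irreducible factors of f mod p form the cycle type of an element of G. Factoring f modulo the 33 such primes p <= 149 (skipping 2, 7, which divide the discriminant), each new pattern first appears at: mod 3: f = (x^3 + x^2 + 2)(x^3 + 2x^2 + 1), pattern 3+3; mod 13: f = (x + 2)(x + 11)(x^2 + 8)(x^2 + 11), pattern 2+2+1+1. No other pattern occurs in this range, so the set of observed cycle types is {3+3, 2+2+1+1}. The candidates containing elements of all these cycle types are A_4 (6T4) of order 12, S_4 (6T7) of order 24, (C_3 x C_3) : C_4 (6T10) of order 36, PSL(2,5) (6T12) of order 60, A_6 (6T15) of order 360; the others are excluded. The observed types are precisely the cycle types that occur in A_4 (6T4) (apart from the identity). Each of the other remaining candidates has further cycle types, and by the Chebotarev density theorem the matching factorization patterns would occur for a proportion of primes equal to their share of the group: S_4 (6T7) additionally contains elements of type 4+2 (6 of its 24 elements, about 25% of primes); (C_3 x C_3) : C_4 (6T10) additionally contains elements of type 4+2, 3+1+1+1 (22 of its 36 elements, about 61% of primes); PSL(2,5) (6T12) additionally contains elements of type 5+1 (24 of its 60 elements, about 40% of primes); A_6 (6T15) additionally contains elements of type 5+1, 4+2, 3+1+1+1 (274 of its 360 elements, about 76% of primes). None of the 33 primes tested shows any such pattern (for each of these groups the chance of that is below 10^-4), which rules them out. Hence G = A_4 (6T4), of order 12.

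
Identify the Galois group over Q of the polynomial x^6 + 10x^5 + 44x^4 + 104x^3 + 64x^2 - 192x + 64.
The polynomial f is an irreducible sextic over Q, so G = Gal(f/Q) is one of the 16 transitive subgroups 6T1, ..., 6T16 of S_6. The discriminant of f is 564385546240000 = 23756800^2, a perfect square, so G is contained in A_6. The transitive groups of degree 6 contained in A_6 are: A_4 (6T4, order 12), S_4 (6T7, order 24), (C_3 x C_3) : C_4 (6T10, order 36), PSL(2,5) (6T12, order 60), A_6 (6T15, order 360). By Dedekind's theorem, for a prime p not dividing disc(f) the degrees of the irreducible factors of f mod p form the cycle type of an element of G. Factoring f modulo the 19 such primes p <= 79 (skipping 2, 5, 29, which divide the discriminant), each new pattern first appears at: mod 3: f = (x^2 + x + 2)(x^4 + 2x + 2), pattern 4+2; mod 11: f = (x^3 + x^2 + x + 3)(x^3 + 9x^2 + x + 3), pattern 3+3; mod 19: f = (x + 16)(x + 18)(x^2 + 15x + 8)(x^2 + 18x + 9), pattern 2+2+1+1; mod 61: f = (x + 7)(x + 40)(x + 54)(x^3 + 31x^2 + 12x + 53), pattern 3+1+1+1. No other pattern occurs in this range, so the set of observed cycle types is {4+2, 3+3, 2+2+1+1, 3+1+1+1}. The candidates containing elements of all these cycle types are (C_3 x C_3) : C_4 (6T10) of order 36, A_6 (6T15) of order 360; the others are excluded. The observed types are precisely the cycle types that occur in (C_3 x C_3) : C_4 (6T10) (apart from the identity). Each of the other remaining candidates has further cycle types, and by the Chebotarev density theorem the matching factorization patterns would occur for a proportion of primes equal to their share of the group: A_6 (6T15) additionally contains elements of type 5+1 (144 of its 360 elements, about 40% of primes). None of the 19 primes tested shows any such pattern (for each of these groups the chance of that is below 10^-4), which rules them out. Hence G = (C_3 x C_3) : C_4 (6T10), of order 36.

(C_3 x C_3) : C_4, the transitive group 6T10 of order 36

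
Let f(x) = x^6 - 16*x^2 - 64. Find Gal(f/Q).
6T7: S_4

The polynomial f is an irreducible sextic over Q, so G = Gal(f/Q) is one of the 16 transitive subgroups 6T1, ..., 6T16 of S_6. The discriminant of f is 36352603193344 = 6029312^2, a perfect square, so G is contained in A_6. The transitive groups of degree 6 contained in A_6 are: A_4 (6T4, order 12), S_4 (6T7, order 24), (C_3 x C_3) : C_4 (6T10, order 36), PSL(2,5) (6T12, order 60), A_6 (6T15, order 360). By Dedekind's theorem, for a prime p not dividing disc(f) the degrees of the irreducible factors of f mod p form the cycle type of an element of G. Factoring f modulo the 79 such primes p <= 419 (skipping 2, 23, which divide the discriminant), each new pattern first appears at: mod 3: f = (x^3 + x^2 + 2x + 1)(x^3 + 2x^2 + 2x + 2), pattern 3+3; mod 5: f = (x^2 + 2)(x^4 + 3x^2 + 3), pattern 4+2; mod 19: f = (x + 9)(x + 10)(x^2 + x + 3)(x^2 + 18x + 3), pattern 2+2+1+1; mod 223: f = (x + 32)(x + 67)(x + 109)(x + 114)(x + 156)(x + 191), pattern 1+1+1+1+1+1. No other pattern occurs in this range, so the set of observed cycle types is {3+3, 4+2, 2+2+1+1, 1+1+1+1+1+1}. The candidates containing elements of all these cycle types are S_4 (6T7) of order 24, (C_3 x C_3) : C_4 (6T10) of order 36, A_6 (6T15) of order 360; the others are excluded. The observed types are precisely the cycle types that occur in S_4 (6T7). Each of the other remaining candidates has further cycle types, and by the Chebotarev density theorem the matching factorization patterns would occur for a proportion of primes equal to their share of the group: (C_3 x C_3) : C_4 (6T10) additionally contains elements of type 3+1+1+1 (4 of its 36 elements, about 11% of primes); A_6 (6T15) additionally contains elements of type 5+1, 3+1+1+1 (184 of its 360 elements, about 51% of primes). None of the 79 primes tested shows any such pattern (for each of these groups the chance of that is below 10^-4), which rules them out. Hence G = S_4 (6T7), of order 24.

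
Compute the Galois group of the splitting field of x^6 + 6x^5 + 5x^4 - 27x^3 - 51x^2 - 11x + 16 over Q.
The polynomial f is an irreducible sextic over Q, so G = Gal(f/Q) is one of the 16 transitive subgroups 6T1, ..., 6T16 of S_6. The discriminant of f is 30991489 = 5567^2, a perfect square, so G is contained in A_6. The transitive groups of degree 6 contained in A_6 are: A_4 (6T4, order 12), S_4 (6T7, order 24), (C_3 x C_3) : C_4 (6T10, order 36), PSL(2,5) (6T12, order 60), A_6 (6T15, order 360). By Dedekind's theorem, for a prime p not dividing disc(f) the degrees of the irreducible factors of f mod p form the cycle type of an element of G. Factoring f modulo the 21 such primes p <= 79 (skipping 19, which divides the discriminant), each new pattern first appears at: mod 2: f = (x)(x^5 + x^3 + x^2 + x + 1), pattern 5+1; mod 7: f = (x^3 + x^2 + 3x + 1)(x^3 + 5x^2 + 4x + 2), pattern 3+3; mod 61: f = (x + 38)(x + 60)(x^2 + 13x + 60)(x^2 + 17x + 55), pattern 2+2+1+1. No other pattern occurs in this range, so the set of observed cycle types is {5+1, 3+3, 2+2+1+1}. The candidates containing elements of all these cycle types are PSL(2,5) (6T12) of order 60, A_6 (6T15) of order 360; the others are excluded. The observed types are precisely the cycle types that occur in PSL(2,5) (6T12) (apart from the identity). Each of the other remaining candidates has further cycle types, and by the Chebotarev density theorem the matching factorization patterns would occur for a proportion of primes equal to their share of the group: A_6 (6T15) additionally contains elements of type 4+2, 3+1+1+1 (130 of its 360 elements, about 36% of primes). None of the 21 primes tested shows any such pattern (for each of these groups the chance of that is below 10^-4), which rules them out. Hence G = PSL(2,5) (6T12), of order 60.

PSL(2,5), A_5 acting on 6 points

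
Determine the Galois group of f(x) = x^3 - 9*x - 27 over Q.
The polynomial is an irreducible cubic over Q and its discriminant is -16767, which is not a perfect square. For an irreducible cubic, a non-square discriminant gives Galois group S_3.

S_3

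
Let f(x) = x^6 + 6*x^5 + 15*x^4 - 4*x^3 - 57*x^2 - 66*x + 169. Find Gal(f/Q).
C_3 x S_3

The polynomial f is an irreducible sextic over Q, so G = Gal(f/Q) is one of the 16 transitive subgroups 6T1, ..., 6T16 of S_6. The discriminant of f is -190210142896128, which is not a perfect square, so G is not contained in A_6. The transitive groups of degree 6 not contained in A_6 are: C_6 (6T1, order 6), S_3 (6T2, order 6), D_6 (6T3, order 12), C_3 x S_3 (6T5, order 18), A_4 x C_2 (6T6, order 24), S_4 (6T8, order 24), S_3 x S_3 (6T9, order 36), S_4 x C_2 (6T11, order 48), (S_3 x S_3) : C_2 (6T13, order 72), PGL(2,5) (6T14, order 120), S_6 (6T16, order 720). By Dedekind's theorem, for a prime p not dividing disc(f) the degrees of the irreducible factors of f mod p form the cycle type of an element of G. Factoring f modulo the 33 such primes p <= 149 (skipping 2, 3, which divide the discriminant), each new pattern first appears at: mod 5: f = (x^6 + x^5 + x^3 + 3x^2 + 4x + 4), pattern 6; mod 7: f = (x + 2)(x + 3)(x + 5)(x^3 + 3x^2 + 3x + 4), pattern 3+1+1+1; mod 17: f = (x^2 + 4x + 14)(x^2 + 9x + 2)(x^2 + 10x + 3), pattern 2+2+2; mod 19: f = (x^3 + 3x^2 + 3x + 5)(x^3 + 3x^2 + 3x + 11), pattern 3+3; mod 73: f = (x + 27)(x + 43)(x + 45)(x + 59)(x + 61)(x + 63), pattern 1+1+1+1+1+1. No other pattern occurs in this range, so the set of observed cycle types is {6, 3+1+1+1, 2+2+2, 3+3, 1+1+1+1+1+1}. The candidates containing elements of all these cycle types are C_3 x S_3 (6T5) of order 18, S_3 x S_3 (6T9) of order 36, (S_3 x S_3) : C_2 (6T13) of order 72, S_6 (6T16) of order 720; the others are excluded. The observed types are precisely the cycle types that occur in C_3 x S_3 (6T5). Each of the other remaining candidates has further cycle types, and by the Chebotarev density theorem the matching factorization patterns would occur for a proportion of primes equal to their share of the group: S_3 x S_3 (6T9) additionally contains elements of type 2+2+1+1 (9 of its 36 elements, about 25% of primes); (S_3 x S_3) : C_2 (6T13) additionally contains elements of type 4+2, 3+2+1, 2+2+1+1, 2+1+1+1+1 (45 of its 72 elements, about 62% of primes); S_6 (6T16) additionally contains elements of type 5+1, 4+2, 4+1+1, 3+2+1, 2+2+1+1, 2+1+1+1+1 (504 of its 720 elements, about 70% of primes). None of the 33 primes tested shows any such pattern (for each of these groups the chance of that is below 10^-4), which rules them out. Hence G = C_3 x S_3 (6T5), of order 18.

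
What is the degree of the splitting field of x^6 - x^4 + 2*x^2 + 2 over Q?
24

The degree of the splitting field over Q equals the order of the Galois group, so first determine the group. The polynomial f is an irreducible sextic over Q, so G = Gal(f/Q) is one of the 16 transitive subgroups 6T1, ..., 6T16 of S_6. The discriminant of f is -5120000, which is not a perfect square, so G is not contained in A_6. The transitive groups of degree 6 not contained in A_6 are: C_6 (6T1, order 6), S_3 (6T2, order 6), D_6 (6T3, order 12), C_3 x S_3 (6T5, order 18), A_4 x C_2 (6T6, order 24), S_4 (6T8, order 24), S_3 x S_3 (6T9, order 36), S_4 x C_2 (6T11, order 48), (S_3 x S_3) : C_2 (6T13, order 72), PGL(2,5) (6T14, order 120), S_6 (6T16, order 720). By Dedekind's theorem, for a prime p not dividing disc(f) the degrees of the irreducible factors of f mod p form the cycle type of an element of G. Factoring f modulo the 22 such primes p <= 89 (skipping 2, 5, which divide the discriminant), each new pattern first appears at: mod 3: f = (x^3 + x^2 + 2)(x^3 + 2x^2 + 1), pattern 3+3; mod 7: f = (x^2 + 2)(x^2 + x + 6)(x^2 + 6x + 6), pattern 2+2+2; mod 13: f = (x + 4)(x + 9)(x^4 + 2x^2 + 8), pattern 4+1+1; mod 43: f = (x + 12)(x + 31)(x^2 + 4)(x^2 + 10), pattern 2+2+1+1. No other pattern occurs in this range, so the set of observed cycle types is {3+3, 2+2+2, 4+1+1, 2+2+1+1}. The candidates containing elements of all these cycle types are S_4 (6T8) of order 24, S_4 x C_2 (6T11) of order 48, PGL(2,5) (6T14) of order 120, S_6 (6T16) of order 720; the others are excluded. The observed types are precisely the cycle types that occur in S_4 (6T8) (apart from the identity). Each of the other remaining candidates has further cycle types, and by the Chebotarev density theorem the matching factorization patterns would occur for a proportion of primes equal to their share of the group: S_4 x C_2 (6T11) additionally contains elements of type 6, 4+2, 2+1+1+1+1 (17 of its 48 elements, about 35% of primes); PGL(2,5) (6T14) additionally contains elements of type 6, 5+1 (44 of its 120 elements, about 37% of primes); S_6 (6T16) additionally contains elements of type 6, 5+1, 4+2, 3+2+1, 3+1+1+1, 2+1+1+1+1 (529 of its 720 elements, about 73% of primes). None of the 22 primes tested shows any such pattern (for each of these groups the chance of that is below 10^-4), which rules them out. Hence G = S_4 (6T8), of order 24. The Galois group S_4 (6T8) has order 24, so the splitting field has degree 24 over Q.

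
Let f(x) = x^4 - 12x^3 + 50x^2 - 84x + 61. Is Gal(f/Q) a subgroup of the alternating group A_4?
The polynomial is irreducible of degree 4 over Q. Its discriminant is 589824 = 768^2, a perfect square. A Galois group lies in the alternating group exactly when the discriminant is a square in Q, so the Galois group (V_4) is contained in A_4.

Yes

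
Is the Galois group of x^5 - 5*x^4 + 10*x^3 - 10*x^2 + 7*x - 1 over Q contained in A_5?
The polynomial is irreducible of degree 5 over Q. Its discriminant is 58192, which is not a perfect square. A Galois group lies in the alternating group exactly when the discriminant is a square in Q, so the Galois group (S_5) is not contained in A_5.

No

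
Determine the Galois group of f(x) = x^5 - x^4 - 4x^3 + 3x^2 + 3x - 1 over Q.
The polynomial f is an irreducible quintic over Q, so G = Gal(f/Q) is a transitive subgroup of S_5: one of C_5 (5T1, order 5), D_5 (5T2, order 10), F_20 (5T3, order 20), A_5 (5T4, order 60) or S_5 (5T5, order 120). The discriminant of f is 14641 = 121^2, a perfect square, so G is contained in A_5. The transitive groups of degree 5 contained in A_5 are: C_5 (5T1, order 5), D_5 (5T2, order 10), A_5 (5T4, order 60). By Dedekind's theorem, for a prime p not dividing disc(f) the degrees of the irreducible factors of f mod p form the cycle type of an element of G. Factoring f modulo the 14 such primes p <= 47 (skipping 11, which divides the discriminant), each new pattern first appears at: mod 2: f = (x^5 + x^4 + x^2 + x + 1), pattern 5; mod 23: f = (x + 4)(x + 6)(x + 10)(x + 11)(x + 14), pattern 1+1+1+1+1. No other pattern occurs in this range, so the set of observed cycle types is {5, 1+1+1+1+1}. The candidates containing elements of all these cycle types are C_5 (5T1) of order 5, D_5 (5T2) of order 10, A_5 (5T4) of order 60; the others are excluded. The observed types are precisely the cycle types that occur in C_5 (5T1). Each of the other remaining candidates has further cycle types, and by the Chebotarev density theorem the matching factorization patterns would occur for a proportion of primes equal to their share of the group: D_5 (5T2) additionally contains elements of type 2+2+1 (5 of its 10 elements, about 50% of primes); A_5 (5T4) additionally contains elements of type 3+1+1, 2+2+1 (35 of its 60 elements, about 58% of primes). None of the 14 primes tested shows any such pattern (for each of these groups the chance of that is below 10^-4), which rules them out. Hence G = C_5 (5T1), of order 5.

C_5 (order 5)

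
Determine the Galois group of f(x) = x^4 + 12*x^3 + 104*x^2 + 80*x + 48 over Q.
The polynomial is an irreducible quartic over Q and its discriminant is 23750508544 = 154112^2, a perfect square, so the Galois group is contained in A_4. The resolvent cubic y^3 - 104*y^2 + 768*y + 6656 is irreducible over Q. An irreducible resolvent with square discriminant gives A_4.

A_4 (also written A4)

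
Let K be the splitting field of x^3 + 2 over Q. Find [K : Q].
6

The degree of the splitting field over Q equals the order of the Galois group, so first determine the group. The polynomial is an irreducible cubic over Q and its discriminant is -108, which is not a perfect square. For an irreducible cubic, a non-square discriminant gives Galois group S_3. The Galois group S_3 (3T2) has order 6, so the splitting field has degree 6 over Q.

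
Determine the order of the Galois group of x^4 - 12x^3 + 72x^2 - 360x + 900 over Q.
The degree of the splitting field over Q equals the order of the Galois group, so first determine the group. The polynomial is an irreducible quartic over Q and its discriminant is 1194393600 = 34560^2, a perfect square, so the Galois group is contained in A_4. The resolvent cubic y^3 - 72*y^2 + 720*y splits completely over Q, which gives the Klein four-group V_4. The Galois group V_4 (4T2) has order 4, so the splitting field has degree 4 over Q.

4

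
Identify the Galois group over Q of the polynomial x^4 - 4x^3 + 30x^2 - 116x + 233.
4T4: A_4

The polynomial is an irreducible quartic over Q and its discriminant is 1358954496 = 36864^2, a perfect square, so the Galois group is contained in A_4. The resolvent cubic y^3 - 30*y^2 - 468*y + 10776 is irreducible over Q. An irreducible resolvent with square discriminant gives A_4.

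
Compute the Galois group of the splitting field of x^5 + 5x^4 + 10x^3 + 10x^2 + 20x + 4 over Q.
F_20 (order 20)

The polynomial f is an irreducible quintic over Q, so G = Gal(f/Q) is a transitive subgroup of S_5: one of C_5 (5T1, order 5), D_5 (5T2, order 10), F_20 (5T3, order 20), A_5 (5T4, order 60) or S_5 (5T5, order 120). The discriminant of f is 259200000, which is not a perfect square, so G is not contained in A_5. The transitive groups of degree 5 not contained in A_5 are: F_20 (5T3, order 20), S_5 (5T5, order 120). By Dedekind's theorem, for a prime p not dividing disc(f) the degrees of the irreducible factors of f mod p form the cycle type of an element of G. Factoring f modulo the 18 such primes p <= 73 (skipping 2, 3, 5, which divide the discriminant), each new pattern first appears at: mod 7: f = (x + 2)(x^4 + 3x^3 + 4x^2 + 2x + 2), pattern 4+1; mod 11: f = (x + 6)(x^2 + 9)(x^2 + 10x + 7), pattern 2+2+1; mod 19: f = (x^5 + 5x^4 + 10x^3 + 10x^2 + x + 4), pattern 5. No other pattern occurs in this range, so the set of observed cycle types is {4+1, 2+2+1, 5}. The candidates containing elements of all these cycle types are F_20 (5T3) of order 20, S_5 (5T5) of order 120; the others are excluded. The observed types are precisely the cycle types that occur in F_20 (5T3) (apart from the identity). Each of the other remaining candidates has further cycle types, and by the Chebotarev density theorem the matching factorization patterns would occur for a proportion of primes equal to their share of the group: S_5 (5T5) additionally contains elements of type 3+2, 3+1+1, 2+1+1+1 (50 of its 120 elements, about 42% of primes). None of the 18 primes tested shows any such pattern (for each of these groups the chance of that is below 10^-4), which rules them out. Hence G = F_20 (5T3), of order 20.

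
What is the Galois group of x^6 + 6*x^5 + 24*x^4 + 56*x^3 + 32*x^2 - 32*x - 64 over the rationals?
S_4, S_4(6c), the S_4-action on 6 points not in A_6

The polynomial f is an irreducible sextic over Q, so G = Gal(f/Q) is one of the 16 transitive subgroups 6T1, ..., 6T16 of S_6. The discriminant of f is 870211913777152, which is not a perfect square, so G is not contained in A_6. The transitive groups of degree 6 not contained in A_6 are: C_6 (6T1, order 6), S_3 (6T2, order 6), D_6 (6T3, order 12), C_3 x S_3 (6T5, order 18), A_4 x C_2 (6T6, order 24), S_4 (6T8, order 24), S_3 x S_3 (6T9, order 36), S_4 x C_2 (6T11, order 48), (S_3 x S_3) : C_2 (6T13, order 72), PGL(2,5) (6T14, order 120), S_6 (6T16, order 720). By Dedekind's theorem, for a prime p not dividing disc(f) the degrees of the irreducible factors of f mod p form the cycle type of an element of G. Factoring f modulo the 22 such primes p <= 89 (skipping 2, 37, which divide the discriminant), each new pattern first appears at: mod 3: f = (x^3 + x^2 + x + 2)(x^3 + 2x^2 + 1), pattern 3+3; mod 5: f = (x^2 + 2)(x^2 + 2x + 3)(x^2 + 4x + 1), pattern 2+2+2; mod 17: f = (x + 4)(x + 15)(x^4 + 4x^3 + 7x^2 + 6x + 8), pattern 4+1+1; mod 67: f = (x + 10)(x + 59)(x^2 + 2x + 26)(x^2 + 2x + 66), pattern 2+2+1+1. No other pattern occurs in this range, so the set of observed cycle types is {3+3, 2+2+2, 4+1+1, 2+2+1+1}. The candidates containing elements of all these cycle types are S_4 (6T8) of order 24, S_4 x C_2 (6T11) of order 48, PGL(2,5) (6T14) of order 120, S_6 (6T16) of order 720; the others are excluded. The observed types are precisely the cycle types that occur in S_4 (6T8) (apart from the identity). Each of the other remaining candidates has further cycle types, and by the Chebotarev density theorem the matching factorization patterns would occur for a proportion of primes equal to their share of the group: S_4 x C_2 (6T11) additionally contains elements of type 6, 4+2, 2+1+1+1+1 (17 of its 48 elements, about 35% of primes); PGL(2,5) (6T14) additionally contains elements of type 6, 5+1 (44 of its 120 elements, about 37% of primes); S_6 (6T16) additionally contains elements of type 6, 5+1, 4+2, 3+2+1, 3+1+1+1, 2+1+1+1+1 (529 of its 720 elements, about 73% of primes). None of the 22 primes tested shows any such pattern (for each of these groups the chance of that is below 10^-4), which rules them out. Hence G = S_4 (6T8), of order 24.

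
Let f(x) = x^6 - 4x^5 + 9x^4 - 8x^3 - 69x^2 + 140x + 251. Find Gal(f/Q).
(C_3 x C_3) : C_4, the transitive group 6T10 of order 36

The polynomial f is an irreducible sextic over Q, so G = Gal(f/Q) is one of the 16 transitive subgroups 6T1, ..., 6T16 of S_6. The discriminant of f is 564385546240000 = 23756800^2, a perfect square, so G is contained in A_6. The transitive groups of degree 6 contained in A_6 are: A_4 (6T4, order 12), S_4 (6T7, order 24), (C_3 x C_3) : C_4 (6T10, order 36), PSL(2,5) (6T12, order 60), A_6 (6T15, order 360). By Dedekind's theorem, for a prime p not dividing disc(f) the degrees of the irreducible factors of f mod p form the cycle type of an element of G. Factoring f modulo the 19 such primes p <= 79 (skipping 2, 5, 29, which divide the discriminant), each new pattern first appears at: mod 3: f = (x^2 + x + 2)(x^4 + x^3 + 2x + 1), pattern 4+2; mod 11: f = (x^3 + 2x^2 + 2x + 9)(x^3 + 5x^2 + 8x + 1), pattern 3+3; mod 19: f = (x + 2)(x + 4)(x^2 + 3x + 11)(x^2 + 6x + 13), pattern 2+2+1+1; mod 61: f = (x + 8)(x + 22)(x + 55)(x^3 + 33x^2 + 14x + 51), pattern 3+1+1+1. No other pattern occurs in this range, so the set of observed cycle types is {4+2, 3+3, 2+2+1+1, 3+1+1+1}. The candidates containing elements of all these cycle types are (C_3 x C_3) : C_4 (6T10) of order 36, A_6 (6T15) of order 360; the others are excluded. The observed types are precisely the cycle types that occur in (C_3 x C_3) : C_4 (6T10) (apart from the identity). Each of the other remaining candidates has further cycle types, and by the Chebotarev density theorem the matching factorization patterns would occur for a proportion of primes equal to their share of the group: A_6 (6T15) additionally contains elements of type 5+1 (144 of its 360 elements, about 40% of primes). None of the 19 primes tested shows any such pattern (for each of these groups the chance of that is below 10^-4), which rules them out. Hence G = (C_3 x C_3) : C_4 (6T10), of order 36.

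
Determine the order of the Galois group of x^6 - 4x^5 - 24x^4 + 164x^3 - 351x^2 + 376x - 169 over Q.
The degree of the splitting field over Q equals the order of the Galois group, so first determine the group. The polynomial f is an irreducible sextic over Q, so G = Gal(f/Q) is one of the 16 transitive subgroups 6T1, ..., 6T16 of S_6. The discriminant of f is 369806130358336 = 19230344^2, a perfect square, so G is contained in A_6. The transitive groups of degree 6 contained in A_6 are: A_4 (6T4, order 12), S_4 (6T7, order 24), (C_3 x C_3) : C_4 (6T10, order 36), PSL(2,5) (6T12, order 60), A_6 (6T15, order 360). By Dedekind's theorem, for a prime p not dividing disc(f) the degrees of the irreducible factors of f mod p form the cycle type of an element of G. Factoring f modulo the 33 such primes p <= 149 (skipping 2, 7, which divide the discriminant), each new pattern first appears at: mod 3: f = (x^3 + x^2 + 2)(x^3 + x^2 + 2x + 1), pattern 3+3; mod 13: f = (x)(x + 1)(x^2 + 2x + 6)(x^2 + 6x + 2), pattern 2+2+1+1. No other pattern occurs in this range, so the set of observed cycle types is {3+3, 2+2+1+1}. The candidates containing elements of all these cycle types are A_4 (6T4) of order 12, S_4 (6T7) of order 24, (C_3 x C_3) : C_4 (6T10) of order 36, PSL(2,5) (6T12) of order 60, A_6 (6T15) of order 360; the others are excluded. The observed types are precisely the cycle types that occur in A_4 (6T4) (apart from the identity). Each of the other remaining candidates has further cycle types, and by the Chebotarev density theorem the matching factorization patterns would occur for a proportion of primes equal to their share of the group: S_4 (6T7) additionally contains elements of type 4+2 (6 of its 24 elements, about 25% of primes); (C_3 x C_3) : C_4 (6T10) additionally contains elements of type 4+2, 3+1+1+1 (22 of its 36 elements, about 61% of primes); PSL(2,5) (6T12) additionally contains elements of type 5+1 (24 of its 60 elements, about 40% of primes); A_6 (6T15) additionally contains elements of type 5+1, 4+2, 3+1+1+1 (274 of its 360 elements, about 76% of primes). None of the 33 primes tested shows any such pattern (for each of these groups the chance of that is below 10^-4), which rules them out. Hence G = A_4 (6T4), of order 12. The Galois group A_4 (6T4) has order 12, so the splitting field has degree 12 over Q.

12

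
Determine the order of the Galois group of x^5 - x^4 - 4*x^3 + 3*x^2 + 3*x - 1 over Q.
The degree of the splitting field over Q equals the order of the Galois group, so first determine the group. The polynomial f is an irreducible quintic over Q, so G = Gal(f/Q) is a transitive subgroup of S_5: one of C_5 (5T1, order 5), D_5 (5T2, order 10), F_20 (5T3, order 20), A_5 (5T4, order 60) or S_5 (5T5, order 120). The discriminant of f is 14641 = 121^2, a perfect square, so G is contained in A_5. The transitive groups of degree 5 contained in A_5 are: C_5 (5T1, order 5), D_5 (5T2, order 10), A_5 (5T4, order 60). By Dedekind's theorem, for a prime p not dividing disc(f) the degrees of the irreducible factors of f mod p form the cycle type of an element of G. Factoring f modulo the 14 such primes p <= 47 (skipping 11, which divides the discriminant), each new pattern first appears at: mod 2: f = (x^5 + x^4 + x^2 + x + 1), pattern 5; mod 23: f = (x + 4)(x + 6)(x + 10)(x + 11)(x + 14), pattern 1+1+1+1+1. No other pattern occurs in this range, so the set of observed cycle types is {5, 1+1+1+1+1}. The candidates containing elements of all these cycle types are C_5 (5T1) of order 5, D_5 (5T2) of order 10, A_5 (5T4) of order 60; the others are excluded. The observed types are precisely the cycle types that occur in C_5 (5T1). Each of the other remaining candidates has further cycle types, and by the Chebotarev density theorem the matching factorization patterns would occur for a proportion of primes equal to their share of the group: D_5 (5T2) additionally contains elements of type 2+2+1 (5 of its 10 elements, about 50% of primes); A_5 (5T4) additionally contains elements of type 3+1+1, 2+2+1 (35 of its 60 elements, about 58% of primes). None of the 14 primes tested shows any such pattern (for each of these groups the chance of that is below 10^-4), which rules them out. Hence G = C_5 (5T1), of order 5. The Galois group C_5 (5T1) has order 5, so the splitting field has degree 5 over Q.

5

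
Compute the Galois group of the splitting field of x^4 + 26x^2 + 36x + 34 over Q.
The polynomial is an irreducible quartic over Q and its discriminant is 187142400 = 13680^2, a perfect square, so the Galois group is contained in A_4. The resolvent cubic y^3 - 26*y^2 - 136*y + 2240 splits completely over Q, which gives the Klein four-group V_4.

V_4 (order 4)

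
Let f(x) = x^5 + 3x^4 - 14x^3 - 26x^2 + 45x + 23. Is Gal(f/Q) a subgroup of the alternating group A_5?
The polynomial is irreducible of degree 5 over Q. Its discriminant is 15352201216 = 123904^2, a perfect square. A Galois group lies in the alternating group exactly when the discriminant is a square in Q, so the Galois group (C_5) is contained in A_5.

Yes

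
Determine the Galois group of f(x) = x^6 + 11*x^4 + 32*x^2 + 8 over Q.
The polynomial f is an irreducible sextic over Q, so G = Gal(f/Q) is one of the 16 transitive subgroups 6T1, ..., 6T16 of S_6. The discriminant of f is -327680000, which is not a perfect square, so G is not contained in A_6. The transitive groups of degree 6 not contained in A_6 are: C_6 (6T1, order 6), S_3 (6T2, order 6), D_6 (6T3, order 12), C_3 x S_3 (6T5, order 18), A_4 x C_2 (6T6, order 24), S_4 (6T8, order 24), S_3 x S_3 (6T9, order 36), S_4 x C_2 (6T11, order 48), (S_3 x S_3) : C_2 (6T13, order 72), PGL(2,5) (6T14, order 120), S_6 (6T16, order 720). By Dedekind's theorem, for a prime p not dividing disc(f) the degrees of the irreducible factors of f mod p form the cycle type of an element of G. Factoring f modulo the 22 such primes p <= 89 (skipping 2, 5, which divide the discriminant), each new pattern first appears at: mod 3: f = (x^3 + x^2 + 2)(x^3 + 2x^2 + 1), pattern 3+3; mod 7: f = (x^2 + 1)(x^2 + 3x + 6)(x^2 + 4x + 6), pattern 2+2+2; mod 13: f = (x + 1)(x + 12)(x^4 + 12x^2 + 5), pattern 4+1+1; mod 43: f = (x + 8)(x + 35)(x^2 + 11)(x^2 + 21), pattern 2+2+1+1. No other pattern occurs in this range, so the set of observed cycle types is {3+3, 2+2+2, 4+1+1, 2+2+1+1}. The candidates containing elements of all these cycle types are S_4 (6T8) of order 24, S_4 x C_2 (6T11) of order 48, PGL(2,5) (6T14) of order 120, S_6 (6T16) of order 720; the others are excluded. The observed types are precisely the cycle types that occur in S_4 (6T8) (apart from the identity). Each of the other remaining candidates has further cycle types, and by the Chebotarev density theorem the matching factorization patterns would occur for a proportion of primes equal to their share of the group: S_4 x C_2 (6T11) additionally contains elements of type 6, 4+2, 2+1+1+1+1 (17 of its 48 elements, about 35% of primes); PGL(2,5) (6T14) additionally contains elements of type 6, 5+1 (44 of its 120 elements, about 37% of primes); S_6 (6T16) additionally contains elements of type 6, 5+1, 4+2, 3+2+1, 3+1+1+1, 2+1+1+1+1 (529 of its 720 elements, about 73% of primes). None of the 22 primes tested shows any such pattern (for each of these groups the chance of that is below 10^-4), which rules them out. Hence G = S_4 (6T8), of order 24.

S_4, S_4(6c), the S_4-action on 6 points not in A_6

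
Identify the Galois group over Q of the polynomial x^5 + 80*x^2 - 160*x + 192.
F_20 (order 20)

The polynomial f is an irreducible quintic over Q, so G = Gal(f/Q) is a transitive subgroup of S_5: one of C_5 (5T1, order 5), D_5 (5T2, order 10), F_20 (5T3, order 20), A_5 (5T4, order 60) or S_5 (5T5, order 120). The discriminant of f is 32768000000000, which is not a perfect square, so G is not contained in A_5. The transitive groups of degree 5 not contained in A_5 are: F_20 (5T3, order 20), S_5 (5T5, order 120). By Dedekind's theorem, for a prime p not dividing disc(f) the degrees of the irreducible factors of f mod p form the cycle type of an element of G. Factoring f modulo the 18 such primes p <= 71 (skipping 2, 5, which divide the discriminant), each new pattern first appears at: mod 3: f = (x)(x^4 + 2x + 2), pattern 4+1; mod 11: f = (x^5 + 3x^2 + 5x + 5), pattern 5; mod 19: f = (x + 5)(x^2 + 16x + 12)(x^2 + 17x + 7), pattern 2+2+1. No other pattern occurs in this range, so the set of observed cycle types is {4+1, 5, 2+2+1}. The candidates containing elements of all these cycle types are F_20 (5T3) of order 20, S_5 (5T5) of order 120; the others are excluded. The observed types are precisely the cycle types that occur in F_20 (5T3) (apart from the identity). Each of the other remaining candidates has further cycle types, and by the Chebotarev density theorem the matching factorization patterns would occur for a proportion of primes equal to their share of the group: S_5 (5T5) additionally contains elements of type 3+2, 3+1+1, 2+1+1+1 (50 of its 120 elements, about 42% of primes). None of the 18 primes tested shows any such pattern (for each of these groups the chance of that is below 10^-4), which rules them out. Hence G = F_20 (5T3), of order 20.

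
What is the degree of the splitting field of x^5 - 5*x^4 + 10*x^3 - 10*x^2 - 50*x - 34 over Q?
60

The degree of the splitting field over Q equals the order of the Galois group, so first determine the group. The polynomial f is an irreducible quintic over Q, so G = Gal(f/Q) is a transitive subgroup of S_5: one of C_5 (5T1, order 5), D_5 (5T2, order 10), F_20 (5T3, order 20), A_5 (5T4, order 60) or S_5 (5T5, order 120). The discriminant of f is 58564000000 = 242000^2, a perfect square, so G is contained in A_5. The transitive groups of degree 5 contained in A_5 are: C_5 (5T1, order 5), D_5 (5T2, order 10), A_5 (5T4, order 60). By Dedekind's theorem, for a prime p not dividing disc(f) the degrees of the irreducible factors of f mod p form the cycle type of an element of G. Factoring f modulo the 3 such primes p <= 13 (skipping 2, 5, 11, which divide the discriminant), each new pattern first appears at: mod 3: f = (x^5 + x^4 + x^3 + 2x^2 + x + 2), pattern 5; mod 13: f = (x + 4)(x + 6)(x^3 + 11x^2 + 6x + 4), pattern 3+1+1. No other pattern occurs in this range, so the set of observed cycle types is {5, 3+1+1}. Among the candidates above, the only group containing elements of all these cycle types is A_5 (5T4) — each of C_5 (5T1), D_5 (5T2) lacks at least one of them. Hence G = A_5 (5T4), of order 60. The Galois group A_5 (5T4) has order 60, so the splitting field has degree 60 over Q.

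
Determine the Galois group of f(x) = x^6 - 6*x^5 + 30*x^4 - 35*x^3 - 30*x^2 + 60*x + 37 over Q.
The polynomial f is an irreducible sextic over Q, so G = Gal(f/Q) is one of the 16 transitive subgroups 6T1, ..., 6T16 of S_6. The discriminant of f is -223278855067467, which is not a perfect square, so G is not contained in A_6. The transitive groups of degree 6 not contained in A_6 are: C_6 (6T1, order 6), S_3 (6T2, order 6), D_6 (6T3, order 12), C_3 x S_3 (6T5, order 18), A_4 x C_2 (6T6, order 24), S_4 (6T8, order 24), S_3 x S_3 (6T9, order 36), S_4 x C_2 (6T11, order 48), (S_3 x S_3) : C_2 (6T13, order 72), PGL(2,5) (6T14, order 120), S_6 (6T16, order 720). By Dedekind's theorem, for a prime p not dividing disc(f) the degrees of the irreducible factors of f mod p form the cycle type of an element of G. Factoring f modulo the 37 such primes p <= 167 (skipping 3, 73, which divide the discriminant), each new pattern first appears at: mod 2: f = (x^6 + x^3 + 1), pattern 6; mod 7: f = (x^3 + 3x^2 + 5x + 4)(x^3 + 5x^2 + 3x + 4), pattern 3+3; mod 17: f = (x^2 + 4x + 10)(x^2 + 8x + 10)(x^2 + 16x + 7), pattern 2+2+2; mod 19: f = (x + 1)(x + 3)(x + 5)(x + 8)(x + 16)(x + 18), pattern 1+1+1+1+1+1. No other pattern occurs in this range, so the set of observed cycle types is {6, 3+3, 2+2+2, 1+1+1+1+1+1}. The candidates containing elements of all these cycle types are C_6 (6T1) of order 6, D_6 (6T3) of order 12, C_3 x S_3 (6T5) of order 18, A_4 x C_2 (6T6) of order 24, S_3 x S_3 (6T9) of order 36, S_4 x C_2 (6T11) of order 48, (S_3 x S_3) : C_2 (6T13) of order 72, PGL(2,5) (6T14) of order 120, S_6 (6T16) of order 720; the others are excluded. The observed types are precisely the cycle types that occur in C_6 (6T1). Each of the other remaining candidates has further cycle types, and by the Chebotarev density theorem the matching factorization patterns would occur for a proportion of primes equal to their share of the group: D_6 (6T3) additionally contains elements of type 2+2+1+1 (3 of its 12 elements, about 25% of primes); C_3 x S_3 (6T5) additionally contains elements of type 3+1+1+1 (4 of its 18 elements, about 22% of primes); A_4 x C_2 (6T6) additionally contains elements of type 2+2+1+1, 2+1+1+1+1 (6 of its 24 elements, about 25% of primes); S_3 x S_3 (6T9) additionally contains elements of type 3+1+1+1, 2+2+1+1 (13 of its 36 elements, about 36% of primes); S_4 x C_2 (6T11) additionally contains elements of type 4+2, 4+1+1, 2+2+1+1, 2+1+1+1+1 (24 of its 48 elements, about 50% of primes); (S_3 x S_3) : C_2 (6T13) additionally contains elements of type 4+2, 3+2+1, 3+1+1+1, 2+2+1+1, 2+1+1+1+1 (49 of its 72 elements, about 68% of primes); PGL(2,5) (6T14) additionally contains elements of type 5+1, 4+1+1, 2+2+1+1 (69 of its 120 elements, about 58% of primes); S_6 (6T16) additionally contains elements of type 5+1, 4+2, 4+1+1, 3+2+1, 3+1+1+1, 2+2+1+1, 2+1+1+1+1 (544 of its 720 elements, about 76% of primes). None of the 37 primes tested shows any such pattern (for each of these groups the chance of that is below 10^-4), which rules them out. Hence G = C_6 (6T1), of order 6.

C_6 (also written C6)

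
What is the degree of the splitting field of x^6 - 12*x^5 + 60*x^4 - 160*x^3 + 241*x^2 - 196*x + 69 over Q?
48

The degree of the splitting field over Q equals the order of the Galois group, so first determine the group. The polynomial f is an irreducible sextic over Q, so G = Gal(f/Q) is one of the 16 transitive subgroups 6T1, ..., 6T16 of S_6. The discriminant of f is -61504, which is not a perfect square, so G is not contained in A_6. The transitive groups of degree 6 not contained in A_6 are: C_6 (6T1, order 6), S_3 (6T2, order 6), D_6 (6T3, order 12), C_3 x S_3 (6T5, order 18), A_4 x C_2 (6T6, order 24), S_4 (6T8, order 24), S_3 x S_3 (6T9, order 36), S_4 x C_2 (6T11, order 48), (S_3 x S_3) : C_2 (6T13, order 72), PGL(2,5) (6T14, order 120), S_6 (6T16, order 720). By Dedekind's theorem, for a prime p not dividing disc(f) the degrees of the irreducible factors of f mod p form the cycle type of an element of G. Factoring f modulo the 17 such primes p <= 67 (skipping 2, 31, which divide the discriminant), each new pattern first appears at: mod 3: f = (x)(x + 2)(x^4 + x^3 + x^2 + 1), pattern 4+1+1; mod 5: f = (x^3 + x^2 + x + 3)(x^3 + 2x^2 + 2x + 3), pattern 3+3; mod 7: f = (x^6 + 2x^5 + 4x^4 + x^3 + 3x^2 + 6), pattern 6; mod 11: f = (x^2 + 6x + 2)(x^2 + 7x + 2)(x^2 + 8x + 9), pattern 2+2+2; mod 13: f = (x^2 + 9x + 10)(x^4 + 5x^3 + 5x^2 + 5x + 3), pattern 4+2; mod 37: f = (x + 3)(x + 30)(x^2 + 5x + 2)(x^2 + 24x + 1), pattern 2+2+1+1; mod 47: f = (x + 3)(x + 7)(x + 36)(x + 40)(x^2 + 43x + 16), pattern 2+1+1+1+1. No other pattern occurs in this range, so the set of observed cycle types is {4+1+1, 3+3, 6, 2+2+2, 4+2, 2+2+1+1, 2+1+1+1+1}. The candidates containing elements of all these cycle types are S_4 x C_2 (6T11) of order 48, S_6 (6T16) of order 720; the others are excluded. The observed types are precisely the cycle types that occur in S_4 x C_2 (6T11) (apart from the identity). Each of the other remaining candidates has further cycle types, and by the Chebotarev density theorem the matching factorization patterns would occur for a proportion of primes equal to their share of the group: S_6 (6T16) additionally contains elements of type 5+1, 3+2+1, 3+1+1+1 (304 of its 720 elements, about 42% of primes). None of the 17 primes tested shows any such pattern (for each of these groups the chance of that is below 10^-4), which rules them out. Hence G = S_4 x C_2 (6T11), of order 48. The Galois group S_4 x C_2 (6T11) has order 48, so the splitting field has degree 48 over Q.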